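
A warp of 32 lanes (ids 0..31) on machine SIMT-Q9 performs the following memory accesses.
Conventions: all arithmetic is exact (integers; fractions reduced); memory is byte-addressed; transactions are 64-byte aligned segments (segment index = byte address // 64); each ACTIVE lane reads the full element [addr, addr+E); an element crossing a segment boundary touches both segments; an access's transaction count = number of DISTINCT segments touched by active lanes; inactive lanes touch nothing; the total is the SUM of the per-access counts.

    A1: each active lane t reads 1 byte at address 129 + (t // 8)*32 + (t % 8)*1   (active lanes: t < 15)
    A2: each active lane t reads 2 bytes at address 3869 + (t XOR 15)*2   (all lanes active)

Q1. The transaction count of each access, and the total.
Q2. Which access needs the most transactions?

A1: 1 transaction
A2: 2 transactions

Answer: 1,2; total 3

Answer: A2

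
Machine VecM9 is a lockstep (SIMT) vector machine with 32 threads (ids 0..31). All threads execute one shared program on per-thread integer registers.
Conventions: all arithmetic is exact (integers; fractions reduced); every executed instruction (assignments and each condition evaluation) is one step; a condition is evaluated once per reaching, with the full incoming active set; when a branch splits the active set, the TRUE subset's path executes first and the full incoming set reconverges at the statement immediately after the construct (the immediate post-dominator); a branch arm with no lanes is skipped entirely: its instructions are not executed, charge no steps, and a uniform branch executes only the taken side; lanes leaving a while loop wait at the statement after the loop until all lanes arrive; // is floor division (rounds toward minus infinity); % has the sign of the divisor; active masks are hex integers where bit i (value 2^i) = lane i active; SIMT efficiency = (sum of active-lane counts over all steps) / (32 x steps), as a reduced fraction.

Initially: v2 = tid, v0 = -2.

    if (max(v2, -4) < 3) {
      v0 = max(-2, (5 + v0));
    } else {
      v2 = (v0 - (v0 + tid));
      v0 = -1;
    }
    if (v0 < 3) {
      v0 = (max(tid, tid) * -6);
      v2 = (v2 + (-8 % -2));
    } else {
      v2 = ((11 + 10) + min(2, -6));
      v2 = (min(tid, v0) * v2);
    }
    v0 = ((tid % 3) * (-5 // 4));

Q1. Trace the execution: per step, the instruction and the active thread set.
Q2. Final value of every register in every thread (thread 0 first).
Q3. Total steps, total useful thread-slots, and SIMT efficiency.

step 0: eval (max(v2, -4) < 3)       0xffffffff
step 1: v0 <- max(-2, (5 + v0))      0x00000007
step 2: v2 <- (v0 - (v0 + tid))      0xfffffff8
step 3: v0 <- -1                     0xfffffff8
step 4: eval (v0 < 3)                0xffffffff
step 5: v0 <- (max(tid, tid) * -6)   0xfffffff8
step 6: v2 <- (v2 + (-8 % -2))       0xfffffff8
step 7: v2 <- ((11 + 10) + min(2, -6)) 0x00000007
step 8: v2 <- (min(tid, v0) * v2)    0x00000007
step 9: v0 <- ((tid % 3) * (-5 // 4)) 0xffffffff

Answer: 10 steps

v2: 0,15,30,-3,-4,-5,-6,-7,-8,-9,-10,-11,-12,-13,-14,-15,-16,-17,-18,-19,-20,-21,-22,-23,-24,-25,-26,-27,-28,-29,-30,-31
v0: 0,-2,-4,0,-2,-4,0,-2,-4,0,-2,-4,0,-2,-4,0,-2,-4,0,-2,-4,0,-2,-4,0,-2,-4,0,-2,-4,0,-2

steps = 10; useful = 221; efficiency = 221/320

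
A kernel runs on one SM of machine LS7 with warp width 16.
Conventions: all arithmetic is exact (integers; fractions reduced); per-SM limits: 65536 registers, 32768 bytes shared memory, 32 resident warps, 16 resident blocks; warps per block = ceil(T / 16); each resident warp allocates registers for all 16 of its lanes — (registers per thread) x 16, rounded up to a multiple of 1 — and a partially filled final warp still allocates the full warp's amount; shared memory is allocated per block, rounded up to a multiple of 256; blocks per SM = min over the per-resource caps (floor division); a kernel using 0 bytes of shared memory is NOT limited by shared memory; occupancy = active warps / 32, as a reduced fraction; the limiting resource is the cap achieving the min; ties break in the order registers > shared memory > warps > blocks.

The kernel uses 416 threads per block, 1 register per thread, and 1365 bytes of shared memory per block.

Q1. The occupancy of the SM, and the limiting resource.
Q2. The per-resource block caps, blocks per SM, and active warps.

Answer: occupancy 13/16, limited by warps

registers: 157 blocks
shared memory: 21 blocks
warps: 1 block
blocks: 16 blocks

Answer: 1 block, 26 active warps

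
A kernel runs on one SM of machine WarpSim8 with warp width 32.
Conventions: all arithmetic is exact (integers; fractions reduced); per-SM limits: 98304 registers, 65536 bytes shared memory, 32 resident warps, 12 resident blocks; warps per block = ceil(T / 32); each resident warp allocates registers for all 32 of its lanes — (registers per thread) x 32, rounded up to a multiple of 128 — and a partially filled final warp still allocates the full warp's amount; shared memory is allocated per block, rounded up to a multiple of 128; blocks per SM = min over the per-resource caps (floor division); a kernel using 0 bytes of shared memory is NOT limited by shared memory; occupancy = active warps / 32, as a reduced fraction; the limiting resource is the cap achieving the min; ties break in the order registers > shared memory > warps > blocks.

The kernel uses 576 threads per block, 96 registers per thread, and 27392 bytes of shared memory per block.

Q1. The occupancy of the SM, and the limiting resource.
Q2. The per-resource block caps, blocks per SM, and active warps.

Answer: occupancy 9/16, limited by registers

registers: 1 block
shared memory: 2 blocks
warps: 1 block
blocks: 12 blocks

Answer: 1 block, 18 active warps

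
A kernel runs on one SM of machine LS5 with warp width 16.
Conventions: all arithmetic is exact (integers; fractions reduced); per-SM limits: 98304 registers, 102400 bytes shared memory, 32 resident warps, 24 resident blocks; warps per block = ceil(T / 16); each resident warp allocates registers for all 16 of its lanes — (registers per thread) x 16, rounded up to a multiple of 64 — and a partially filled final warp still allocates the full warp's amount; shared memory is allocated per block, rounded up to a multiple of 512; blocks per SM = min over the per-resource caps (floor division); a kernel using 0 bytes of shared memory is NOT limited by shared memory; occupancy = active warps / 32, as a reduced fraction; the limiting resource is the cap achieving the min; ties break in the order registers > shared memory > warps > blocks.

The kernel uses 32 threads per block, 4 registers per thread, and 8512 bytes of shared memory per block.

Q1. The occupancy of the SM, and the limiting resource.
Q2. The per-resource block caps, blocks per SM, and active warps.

Answer: occupancy 11/16, limited by shared memory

registers: 768 blocks
shared memory: 11 blocks
warps: 16 blocks
blocks: 24 blocks

Answer: 11 blocks, 22 active warps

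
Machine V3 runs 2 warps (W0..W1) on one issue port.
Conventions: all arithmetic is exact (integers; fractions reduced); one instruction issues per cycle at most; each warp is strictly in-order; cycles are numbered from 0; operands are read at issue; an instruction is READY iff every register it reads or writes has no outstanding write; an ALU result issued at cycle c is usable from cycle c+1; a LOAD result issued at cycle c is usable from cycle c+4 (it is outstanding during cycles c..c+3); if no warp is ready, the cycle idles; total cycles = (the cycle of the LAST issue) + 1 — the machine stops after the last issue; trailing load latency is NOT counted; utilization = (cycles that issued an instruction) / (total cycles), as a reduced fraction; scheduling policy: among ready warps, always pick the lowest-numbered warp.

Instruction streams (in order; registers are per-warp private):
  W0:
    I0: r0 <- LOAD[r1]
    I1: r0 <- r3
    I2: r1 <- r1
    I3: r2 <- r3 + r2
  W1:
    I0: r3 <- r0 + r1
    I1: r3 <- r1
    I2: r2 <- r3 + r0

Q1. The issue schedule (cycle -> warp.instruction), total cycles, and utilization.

cycle 0: W0.I0
cycle 1: W1.I0
cycle 2: W1.I1
cycle 3: W1.I2
cycle 4: W0.I1
cycle 5: W0.I2
cycle 6: W0.I3

Answer: 7 cycles, utilization 1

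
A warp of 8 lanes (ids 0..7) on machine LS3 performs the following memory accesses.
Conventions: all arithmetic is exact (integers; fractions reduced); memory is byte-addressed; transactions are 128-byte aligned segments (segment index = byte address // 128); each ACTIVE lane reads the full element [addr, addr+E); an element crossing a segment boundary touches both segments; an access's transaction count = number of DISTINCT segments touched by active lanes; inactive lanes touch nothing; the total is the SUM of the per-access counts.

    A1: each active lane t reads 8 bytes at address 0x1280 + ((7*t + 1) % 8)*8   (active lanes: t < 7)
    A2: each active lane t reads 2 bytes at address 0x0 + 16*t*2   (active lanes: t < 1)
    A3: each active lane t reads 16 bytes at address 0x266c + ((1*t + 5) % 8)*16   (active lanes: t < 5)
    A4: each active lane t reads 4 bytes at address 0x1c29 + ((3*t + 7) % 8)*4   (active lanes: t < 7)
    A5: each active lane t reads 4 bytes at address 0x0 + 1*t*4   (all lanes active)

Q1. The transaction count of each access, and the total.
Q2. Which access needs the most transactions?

A1: 1 transaction
A2: 1 transaction
A3: 2 transactions
A4: 1 transaction
A5: 1 transaction

Answer: 1,1,2,1,1; total 6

Answer: A3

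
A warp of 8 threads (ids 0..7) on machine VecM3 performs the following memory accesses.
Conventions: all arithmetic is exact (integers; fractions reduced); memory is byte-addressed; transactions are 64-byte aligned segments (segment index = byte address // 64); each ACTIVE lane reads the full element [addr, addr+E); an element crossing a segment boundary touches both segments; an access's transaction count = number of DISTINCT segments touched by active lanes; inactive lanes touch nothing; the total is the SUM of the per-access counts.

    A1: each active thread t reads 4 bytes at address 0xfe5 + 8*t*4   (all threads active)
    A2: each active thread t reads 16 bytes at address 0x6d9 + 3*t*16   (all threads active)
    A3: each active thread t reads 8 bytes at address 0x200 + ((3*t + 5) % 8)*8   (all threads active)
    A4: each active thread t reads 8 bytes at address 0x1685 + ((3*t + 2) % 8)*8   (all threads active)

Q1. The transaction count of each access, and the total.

A1: 5 transactions
A2: 6 transactions
A3: 1 transaction
A4: 2 transactions

Answer: 5,6,1,2; total 14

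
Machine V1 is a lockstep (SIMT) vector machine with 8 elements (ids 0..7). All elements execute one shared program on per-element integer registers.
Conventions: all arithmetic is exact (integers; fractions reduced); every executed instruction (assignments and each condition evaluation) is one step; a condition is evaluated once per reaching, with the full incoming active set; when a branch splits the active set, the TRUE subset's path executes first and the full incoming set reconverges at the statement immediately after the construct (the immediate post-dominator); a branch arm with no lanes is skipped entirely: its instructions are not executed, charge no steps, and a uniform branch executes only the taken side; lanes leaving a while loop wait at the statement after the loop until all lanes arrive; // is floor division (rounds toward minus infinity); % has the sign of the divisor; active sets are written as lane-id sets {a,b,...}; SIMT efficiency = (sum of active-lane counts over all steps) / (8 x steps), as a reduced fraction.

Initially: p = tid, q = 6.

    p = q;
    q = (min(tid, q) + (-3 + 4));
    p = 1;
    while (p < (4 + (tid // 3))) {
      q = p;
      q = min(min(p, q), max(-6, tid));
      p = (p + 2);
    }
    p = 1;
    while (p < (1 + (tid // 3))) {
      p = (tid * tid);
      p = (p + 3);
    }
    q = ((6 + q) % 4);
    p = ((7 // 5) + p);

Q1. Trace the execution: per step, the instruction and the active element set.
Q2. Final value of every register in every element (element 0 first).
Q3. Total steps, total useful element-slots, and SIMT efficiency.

step 0: p <- q                       {0,1,2,3,4,5,6,7}
step 1: q <- (min(tid, q) + (-3 + 4)) {0,1,2,3,4,5,6,7}
step 2: p <- 1                       {0,1,2,3,4,5,6,7}
step 3: eval (p < (4 + (tid // 3)))  {0,1,2,3,4,5,6,7}
step 4: q <- p                       {0,1,2,3,4,5,6,7}
step 5: q <- min(min(p, q), max(-6, tid)) {0,1,2,3,4,5,6,7}
step 6: p <- (p + 2)                 {0,1,2,3,4,5,6,7}
step 7: eval (p < (4 + (tid // 3)))  {0,1,2,3,4,5,6,7}
step 8: q <- p                       {0,1,2,3,4,5,6,7}
step 9: q <- min(min(p, q), max(-6, tid)) {0,1,2,3,4,5,6,7}
step 10: p <- (p + 2)                 {0,1,2,3,4,5,6,7}
step 11: eval (p < (4 + (tid // 3)))  {0,1,2,3,4,5,6,7}
step 12: q <- p                       {6,7}
step 13: q <- min(min(p, q), max(-6, tid)) {6,7}
step 14: p <- (p + 2)                 {6,7}
step 15: eval (p < (4 + (tid // 3)))  {6,7}
step 16: p <- 1                       {0,1,2,3,4,5,6,7}
step 17: eval (p < (1 + (tid // 3)))  {0,1,2,3,4,5,6,7}
step 18: p <- (tid * tid)             {3,4,5,6,7}
step 19: p <- (p + 3)                 {3,4,5,6,7}
step 20: eval (p < (1 + (tid // 3)))  {3,4,5,6,7}
step 21: q <- ((6 + q) % 4)           {0,1,2,3,4,5,6,7}
step 22: p <- ((7 // 5) + p)          {0,1,2,3,4,5,6,7}

Answer: 23 steps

p: 2,2,2,13,20,29,40,53
q: 2,3,0,1,1,1,3,3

steps = 23; useful = 151; efficiency = 151/184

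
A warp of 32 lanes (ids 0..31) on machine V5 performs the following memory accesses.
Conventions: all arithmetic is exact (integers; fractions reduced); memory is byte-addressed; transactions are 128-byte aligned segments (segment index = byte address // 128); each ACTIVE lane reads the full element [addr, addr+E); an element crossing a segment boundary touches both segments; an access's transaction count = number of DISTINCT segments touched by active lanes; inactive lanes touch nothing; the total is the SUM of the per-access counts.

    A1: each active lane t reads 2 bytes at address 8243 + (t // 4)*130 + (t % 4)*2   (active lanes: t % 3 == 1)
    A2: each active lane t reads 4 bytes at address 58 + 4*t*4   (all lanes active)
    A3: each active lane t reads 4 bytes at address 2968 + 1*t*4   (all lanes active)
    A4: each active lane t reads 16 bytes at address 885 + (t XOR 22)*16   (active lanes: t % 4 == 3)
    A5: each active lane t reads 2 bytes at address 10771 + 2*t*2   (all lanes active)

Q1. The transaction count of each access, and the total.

A1: 8 transactions
A2: 5 transactions
A3: 2 transactions
A4: 4 transactions
A5: 2 transactions

Answer: 8,5,2,4,2; total 21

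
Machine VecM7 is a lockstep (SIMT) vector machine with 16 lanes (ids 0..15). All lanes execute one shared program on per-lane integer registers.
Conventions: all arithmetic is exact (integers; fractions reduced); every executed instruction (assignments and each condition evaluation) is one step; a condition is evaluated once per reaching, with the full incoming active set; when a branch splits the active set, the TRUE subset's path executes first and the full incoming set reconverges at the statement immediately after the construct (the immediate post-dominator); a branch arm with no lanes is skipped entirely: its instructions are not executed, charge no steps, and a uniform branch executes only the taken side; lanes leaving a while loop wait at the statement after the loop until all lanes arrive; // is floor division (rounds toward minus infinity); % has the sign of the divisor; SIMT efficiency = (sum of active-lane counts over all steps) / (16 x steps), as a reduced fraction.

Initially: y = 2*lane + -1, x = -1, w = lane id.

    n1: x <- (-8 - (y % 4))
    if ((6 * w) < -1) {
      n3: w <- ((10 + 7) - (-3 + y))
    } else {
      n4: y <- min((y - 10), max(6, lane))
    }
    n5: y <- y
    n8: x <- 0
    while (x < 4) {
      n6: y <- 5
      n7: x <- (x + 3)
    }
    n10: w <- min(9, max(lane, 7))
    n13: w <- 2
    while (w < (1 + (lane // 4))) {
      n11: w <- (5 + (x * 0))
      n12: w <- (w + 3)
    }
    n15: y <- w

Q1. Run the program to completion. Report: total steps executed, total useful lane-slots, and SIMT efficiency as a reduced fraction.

Answer: 19 steps, 280 useful, 35/38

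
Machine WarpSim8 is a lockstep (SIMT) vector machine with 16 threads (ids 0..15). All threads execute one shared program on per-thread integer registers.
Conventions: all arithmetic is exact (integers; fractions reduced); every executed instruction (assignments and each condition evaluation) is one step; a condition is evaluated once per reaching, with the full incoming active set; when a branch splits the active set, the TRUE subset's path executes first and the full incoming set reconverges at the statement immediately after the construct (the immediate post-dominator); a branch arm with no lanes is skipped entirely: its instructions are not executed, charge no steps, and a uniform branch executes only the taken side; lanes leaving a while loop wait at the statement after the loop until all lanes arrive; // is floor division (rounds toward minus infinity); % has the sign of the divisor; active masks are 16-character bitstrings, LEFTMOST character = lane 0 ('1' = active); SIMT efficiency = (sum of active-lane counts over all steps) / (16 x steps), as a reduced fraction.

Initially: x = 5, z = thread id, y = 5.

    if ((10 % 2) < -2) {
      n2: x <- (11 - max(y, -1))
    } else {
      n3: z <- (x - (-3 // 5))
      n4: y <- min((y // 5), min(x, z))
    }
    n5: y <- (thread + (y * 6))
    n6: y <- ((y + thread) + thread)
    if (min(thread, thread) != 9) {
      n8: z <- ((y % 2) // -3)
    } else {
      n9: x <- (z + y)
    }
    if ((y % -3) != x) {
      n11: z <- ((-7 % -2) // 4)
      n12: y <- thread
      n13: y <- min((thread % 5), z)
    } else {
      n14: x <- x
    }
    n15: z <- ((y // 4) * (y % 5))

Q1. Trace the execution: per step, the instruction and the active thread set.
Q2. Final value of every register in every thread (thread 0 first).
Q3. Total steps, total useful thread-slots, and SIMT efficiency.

step 0: eval ((10 % 2) < -2)         1111111111111111
step 1: z <- (x - (-3 // 5))         1111111111111111
step 2: y <- min((y // 5), min(x, z)) 1111111111111111
step 3: y <- (thread + (y * 6))      1111111111111111
step 4: y <- ((y + thread) + thread) 1111111111111111
step 5: eval (min(thread, thread) != 9) 1111111111111111
step 6: z <- ((y % 2) // -3)         1111111110111111
step 7: x <- (z + y)                 0000000001000000
step 8: eval ((y % -3) != x)         1111111111111111
step 9: z <- ((-7 % -2) // 4)        1111111111111111
step 10: y <- thread                  1111111111111111
step 11: y <- min((thread % 5), z)    1111111111111111
step 12: z <- ((y // 4) * (y % 5))    1111111111111111

Answer: 13 steps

x: 5,5,5,5,5,5,5,5,5,39,5,5,5,5,5,5
z: -4,-4,-4,-4,-4,-4,-4,-4,-4,-4,-4,-4,-4,-4,-4,-4
y: -1,-1,-1,-1,-1,-1,-1,-1,-1,-1,-1,-1,-1,-1,-1,-1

steps = 13; useful = 192; efficiency = 192/208 = 12/13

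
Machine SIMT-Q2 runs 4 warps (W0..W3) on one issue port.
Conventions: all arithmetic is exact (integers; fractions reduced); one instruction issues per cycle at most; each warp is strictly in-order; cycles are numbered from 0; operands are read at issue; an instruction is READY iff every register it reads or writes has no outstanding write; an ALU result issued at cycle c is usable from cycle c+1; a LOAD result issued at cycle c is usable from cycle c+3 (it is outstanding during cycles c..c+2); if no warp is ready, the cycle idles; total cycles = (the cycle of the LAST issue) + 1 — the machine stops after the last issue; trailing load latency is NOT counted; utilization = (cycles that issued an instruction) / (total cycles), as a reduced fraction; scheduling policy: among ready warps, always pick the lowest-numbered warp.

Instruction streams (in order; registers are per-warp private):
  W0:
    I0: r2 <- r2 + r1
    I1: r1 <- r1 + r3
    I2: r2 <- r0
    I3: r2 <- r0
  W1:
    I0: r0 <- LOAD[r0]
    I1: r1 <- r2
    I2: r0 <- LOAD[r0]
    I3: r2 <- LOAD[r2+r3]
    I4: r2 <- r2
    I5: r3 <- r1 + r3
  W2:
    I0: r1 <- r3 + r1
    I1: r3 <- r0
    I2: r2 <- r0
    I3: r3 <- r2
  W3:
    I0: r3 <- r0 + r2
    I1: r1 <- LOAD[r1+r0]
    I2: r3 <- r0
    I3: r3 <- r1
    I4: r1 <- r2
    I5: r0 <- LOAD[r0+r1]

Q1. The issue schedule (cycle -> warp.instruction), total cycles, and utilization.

cycle 0: W0.I0
cycle 1: W0.I1
cycle 2: W0.I2
cycle 3: W0.I3
cycle 4: W1.I0
cycle 5: W1.I1
cycle 6: W2.I0
cycle 7: W1.I2
cycle 8: W1.I3
cycle 9: W2.I1
cycle 10: W2.I2
cycle 11: W1.I4
cycle 12: W1.I5
cycle 13: W2.I3
cycle 14: W3.I0
cycle 15: W3.I1
cycle 16: W3.I2
cycle 17: idle
cycle 18: W3.I3
cycle 19: W3.I4
cycle 20: W3.I5

Answer: 21 cycles, utilization 20/21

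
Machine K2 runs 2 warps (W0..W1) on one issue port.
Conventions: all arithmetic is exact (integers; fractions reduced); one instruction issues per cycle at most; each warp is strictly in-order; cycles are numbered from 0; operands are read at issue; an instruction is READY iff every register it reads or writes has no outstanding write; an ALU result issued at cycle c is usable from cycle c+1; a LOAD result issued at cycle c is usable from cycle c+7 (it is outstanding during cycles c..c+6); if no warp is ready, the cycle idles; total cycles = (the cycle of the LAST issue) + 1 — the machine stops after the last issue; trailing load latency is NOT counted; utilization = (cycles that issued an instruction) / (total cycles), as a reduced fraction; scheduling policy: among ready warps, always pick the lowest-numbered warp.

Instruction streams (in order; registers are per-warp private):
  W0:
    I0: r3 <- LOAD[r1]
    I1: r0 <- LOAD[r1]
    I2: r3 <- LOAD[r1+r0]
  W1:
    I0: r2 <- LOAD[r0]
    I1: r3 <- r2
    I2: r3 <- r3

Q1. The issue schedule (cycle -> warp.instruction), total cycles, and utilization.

cycle 0: W0.I0
cycle 1: W0.I1
cycle 2: W1.I0
cycle 3: idle
cycle 4: idle
cycle 5: idle
cycle 6: idle
cycle 7: idle
cycle 8: W0.I2
cycle 9: W1.I1
cycle 10: W1.I2

Answer: 11 cycles, utilization 6/11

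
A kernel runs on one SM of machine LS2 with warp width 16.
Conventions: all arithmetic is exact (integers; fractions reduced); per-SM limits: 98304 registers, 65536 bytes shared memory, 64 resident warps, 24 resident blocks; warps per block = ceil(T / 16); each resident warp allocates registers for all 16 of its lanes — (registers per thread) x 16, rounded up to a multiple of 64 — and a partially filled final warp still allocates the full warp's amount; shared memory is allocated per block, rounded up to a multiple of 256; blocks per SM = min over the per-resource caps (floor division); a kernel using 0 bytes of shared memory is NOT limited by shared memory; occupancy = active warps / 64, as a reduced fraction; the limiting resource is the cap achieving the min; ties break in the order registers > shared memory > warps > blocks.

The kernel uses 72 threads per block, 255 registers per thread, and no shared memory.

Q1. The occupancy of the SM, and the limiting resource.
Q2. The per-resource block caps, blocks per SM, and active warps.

Answer: occupancy 5/16, limited by registers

registers: 4 blocks
shared memory: no limit (kernel uses none)
warps: 12 blocks
blocks: 24 blocks

Answer: 4 blocks, 20 active warps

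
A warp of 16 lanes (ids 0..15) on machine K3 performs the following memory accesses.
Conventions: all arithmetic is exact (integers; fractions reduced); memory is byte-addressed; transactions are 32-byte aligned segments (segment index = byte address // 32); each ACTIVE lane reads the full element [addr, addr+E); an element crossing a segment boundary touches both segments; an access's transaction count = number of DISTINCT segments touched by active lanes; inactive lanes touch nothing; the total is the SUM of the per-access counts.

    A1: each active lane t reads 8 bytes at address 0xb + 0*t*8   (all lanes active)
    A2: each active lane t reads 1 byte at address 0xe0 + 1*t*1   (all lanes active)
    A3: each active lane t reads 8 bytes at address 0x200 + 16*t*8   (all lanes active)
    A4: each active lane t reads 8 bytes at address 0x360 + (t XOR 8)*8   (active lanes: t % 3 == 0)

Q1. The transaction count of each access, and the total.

A1: 1 transaction
A2: 1 transaction
A3: 16 transactions
A4: 4 transactions

Answer: 1,1,16,4; total 22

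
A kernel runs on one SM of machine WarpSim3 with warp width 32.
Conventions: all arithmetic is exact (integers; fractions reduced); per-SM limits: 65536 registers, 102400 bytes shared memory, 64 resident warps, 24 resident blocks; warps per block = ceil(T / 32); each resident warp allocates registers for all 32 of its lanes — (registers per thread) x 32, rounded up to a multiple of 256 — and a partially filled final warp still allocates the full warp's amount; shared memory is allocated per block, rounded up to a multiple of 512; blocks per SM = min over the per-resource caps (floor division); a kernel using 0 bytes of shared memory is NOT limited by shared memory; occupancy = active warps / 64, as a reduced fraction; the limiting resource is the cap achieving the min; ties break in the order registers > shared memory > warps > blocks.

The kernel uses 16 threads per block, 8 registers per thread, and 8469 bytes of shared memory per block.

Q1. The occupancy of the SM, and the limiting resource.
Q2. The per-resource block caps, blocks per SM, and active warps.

Answer: occupancy 11/64, limited by shared memory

registers: 256 blocks
shared memory: 11 blocks
warps: 64 blocks
blocks: 24 blocks

Answer: 11 blocks, 11 active warps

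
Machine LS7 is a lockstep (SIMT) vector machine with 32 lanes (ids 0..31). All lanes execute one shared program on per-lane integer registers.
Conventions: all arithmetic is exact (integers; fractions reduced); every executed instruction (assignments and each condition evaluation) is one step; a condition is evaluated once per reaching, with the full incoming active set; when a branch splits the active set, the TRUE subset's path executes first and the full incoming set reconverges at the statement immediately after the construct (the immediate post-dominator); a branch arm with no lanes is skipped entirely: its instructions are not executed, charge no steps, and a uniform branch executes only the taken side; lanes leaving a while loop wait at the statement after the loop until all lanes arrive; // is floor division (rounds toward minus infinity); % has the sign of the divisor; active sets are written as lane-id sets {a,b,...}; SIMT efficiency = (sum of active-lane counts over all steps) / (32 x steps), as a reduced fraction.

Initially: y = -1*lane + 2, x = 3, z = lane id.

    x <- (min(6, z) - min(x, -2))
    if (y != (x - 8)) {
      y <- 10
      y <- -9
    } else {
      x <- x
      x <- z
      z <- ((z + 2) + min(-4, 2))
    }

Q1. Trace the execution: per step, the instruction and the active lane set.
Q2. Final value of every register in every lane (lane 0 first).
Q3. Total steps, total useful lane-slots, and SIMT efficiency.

step 0: x <- (min(6, z) - min(x, -2)) {0,1,2,3,4,5,6,7,8,9,10,11,12,13,14,15,16,17,18,19,20,21,22,23,24,25,26,27,28,29,30,31}
step 1: eval (y != (x - 8))          {0,1,2,3,4,5,6,7,8,9,10,11,12,13,14,15,16,17,18,19,20,21,22,23,24,25,26,27,28,29,30,31}
step 2: y <- 10                      {0,1,2,3,5,6,7,8,9,10,11,12,13,14,15,16,17,18,19,20,21,22,23,24,25,26,27,28,29,30,31}
step 3: y <- -9                      {0,1,2,3,5,6,7,8,9,10,11,12,13,14,15,16,17,18,19,20,21,22,23,24,25,26,27,28,29,30,31}
step 4: x <- x                       {4}
step 5: x <- z                       {4}
step 6: z <- ((z + 2) + min(-4, 2))  {4}

Answer: 7 steps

y: -9,-9,-9,-9,-2,-9,-9,-9,-9,-9,-9,-9,-9,-9,-9,-9,-9,-9,-9,-9,-9,-9,-9,-9,-9,-9,-9,-9,-9,-9,-9,-9
x: 2,3,4,5,4,7,8,8,8,8,8,8,8,8,8,8,8,8,8,8,8,8,8,8,8,8,8,8,8,8,8,8
z: 0,1,2,3,2,5,6,7,8,9,10,11,12,13,14,15,16,17,18,19,20,21,22,23,24,25,26,27,28,29,30,31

steps = 7; useful = 129; efficiency = 129/224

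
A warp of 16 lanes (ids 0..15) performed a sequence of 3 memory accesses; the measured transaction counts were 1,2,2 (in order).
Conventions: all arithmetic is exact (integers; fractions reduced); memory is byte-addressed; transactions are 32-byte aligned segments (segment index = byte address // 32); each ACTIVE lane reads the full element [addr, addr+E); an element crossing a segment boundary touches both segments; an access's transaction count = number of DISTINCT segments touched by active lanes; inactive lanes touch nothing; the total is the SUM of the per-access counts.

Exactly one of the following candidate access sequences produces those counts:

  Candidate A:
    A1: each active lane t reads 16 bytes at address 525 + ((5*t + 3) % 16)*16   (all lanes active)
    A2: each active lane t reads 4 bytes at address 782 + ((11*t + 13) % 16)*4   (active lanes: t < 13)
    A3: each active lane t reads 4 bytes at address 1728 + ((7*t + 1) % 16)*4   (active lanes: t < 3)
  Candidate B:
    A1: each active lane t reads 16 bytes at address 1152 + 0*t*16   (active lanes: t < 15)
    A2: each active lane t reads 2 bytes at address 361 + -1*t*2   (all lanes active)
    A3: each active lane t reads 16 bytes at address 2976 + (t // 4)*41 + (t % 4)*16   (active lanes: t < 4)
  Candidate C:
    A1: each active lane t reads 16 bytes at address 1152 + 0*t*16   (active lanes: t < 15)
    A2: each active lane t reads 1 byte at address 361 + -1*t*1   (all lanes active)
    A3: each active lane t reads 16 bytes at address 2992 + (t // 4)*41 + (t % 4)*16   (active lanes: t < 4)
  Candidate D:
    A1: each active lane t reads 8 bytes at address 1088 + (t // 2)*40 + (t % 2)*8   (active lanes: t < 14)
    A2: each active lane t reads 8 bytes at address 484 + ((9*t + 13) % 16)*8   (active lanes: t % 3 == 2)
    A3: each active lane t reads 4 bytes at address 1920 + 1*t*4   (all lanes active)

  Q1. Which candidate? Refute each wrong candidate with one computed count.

A: A1 gives 9 transactions, not 1
C: A3 gives 3 transactions, not 2
D: A1 gives 8 transactions, not 1
B: all counts match (1,2,2)

Answer: B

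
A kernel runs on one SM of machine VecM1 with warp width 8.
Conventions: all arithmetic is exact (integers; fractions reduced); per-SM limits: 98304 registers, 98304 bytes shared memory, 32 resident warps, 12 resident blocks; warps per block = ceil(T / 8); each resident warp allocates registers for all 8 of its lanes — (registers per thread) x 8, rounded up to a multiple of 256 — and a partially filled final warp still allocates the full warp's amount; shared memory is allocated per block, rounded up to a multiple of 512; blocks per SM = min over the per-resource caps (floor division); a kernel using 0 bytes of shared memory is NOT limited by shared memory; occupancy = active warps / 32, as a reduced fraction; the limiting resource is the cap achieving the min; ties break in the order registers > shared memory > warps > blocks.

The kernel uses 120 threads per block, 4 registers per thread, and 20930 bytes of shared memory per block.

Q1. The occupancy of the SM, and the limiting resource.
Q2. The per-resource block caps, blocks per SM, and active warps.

Answer: occupancy 15/16, limited by warps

registers: 25 blocks
shared memory: 4 blocks
warps: 2 blocks
blocks: 12 blocks

Answer: 2 blocks, 30 active warps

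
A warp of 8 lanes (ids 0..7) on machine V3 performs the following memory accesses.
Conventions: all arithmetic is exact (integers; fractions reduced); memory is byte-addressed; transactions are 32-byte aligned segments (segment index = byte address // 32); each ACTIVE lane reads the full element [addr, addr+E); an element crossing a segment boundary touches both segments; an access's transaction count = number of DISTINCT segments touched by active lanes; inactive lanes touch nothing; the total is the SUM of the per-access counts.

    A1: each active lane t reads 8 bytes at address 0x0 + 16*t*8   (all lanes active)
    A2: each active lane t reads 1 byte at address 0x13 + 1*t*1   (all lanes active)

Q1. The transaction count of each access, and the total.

A1: 8 transactions
A2: 1 transaction

Answer: 8,1; total 9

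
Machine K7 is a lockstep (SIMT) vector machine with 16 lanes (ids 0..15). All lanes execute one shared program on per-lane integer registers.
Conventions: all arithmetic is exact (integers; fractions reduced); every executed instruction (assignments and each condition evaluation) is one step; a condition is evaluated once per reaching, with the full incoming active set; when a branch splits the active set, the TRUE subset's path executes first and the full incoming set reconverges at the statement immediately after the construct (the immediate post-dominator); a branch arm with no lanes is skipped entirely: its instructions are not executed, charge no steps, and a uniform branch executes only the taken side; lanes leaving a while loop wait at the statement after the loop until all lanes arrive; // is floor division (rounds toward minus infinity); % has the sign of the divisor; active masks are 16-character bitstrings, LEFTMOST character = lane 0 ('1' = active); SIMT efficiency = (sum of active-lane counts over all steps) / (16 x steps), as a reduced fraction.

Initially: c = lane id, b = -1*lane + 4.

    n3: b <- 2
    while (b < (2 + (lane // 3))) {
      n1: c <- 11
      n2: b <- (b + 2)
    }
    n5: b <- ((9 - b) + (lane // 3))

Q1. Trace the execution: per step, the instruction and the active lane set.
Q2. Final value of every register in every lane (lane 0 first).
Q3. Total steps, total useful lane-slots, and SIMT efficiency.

step 0: b <- 2                       1111111111111111
step 1: eval (b < (2 + (lane // 3))) 1111111111111111
step 2: c <- 11                      0001111111111111
step 3: b <- (b + 2)                 0001111111111111
step 4: eval (b < (2 + (lane // 3))) 0001111111111111
step 5: c <- 11                      0000000001111111
step 6: b <- (b + 2)                 0000000001111111
step 7: eval (b < (2 + (lane // 3))) 0000000001111111
step 8: c <- 11                      0000000000000001
step 9: b <- (b + 2)                 0000000000000001
step 10: eval (b < (2 + (lane // 3))) 0000000000000001
step 11: b <- ((9 - b) + (lane // 3)) 1111111111111111

Answer: 12 steps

c: 0,1,2,11,11,11,11,11,11,11,11,11,11,11,11,11
b: 7,7,7,6,6,6,7,7,7,6,6,6,7,7,7,6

steps = 12; useful = 111; efficiency = 111/192 = 37/64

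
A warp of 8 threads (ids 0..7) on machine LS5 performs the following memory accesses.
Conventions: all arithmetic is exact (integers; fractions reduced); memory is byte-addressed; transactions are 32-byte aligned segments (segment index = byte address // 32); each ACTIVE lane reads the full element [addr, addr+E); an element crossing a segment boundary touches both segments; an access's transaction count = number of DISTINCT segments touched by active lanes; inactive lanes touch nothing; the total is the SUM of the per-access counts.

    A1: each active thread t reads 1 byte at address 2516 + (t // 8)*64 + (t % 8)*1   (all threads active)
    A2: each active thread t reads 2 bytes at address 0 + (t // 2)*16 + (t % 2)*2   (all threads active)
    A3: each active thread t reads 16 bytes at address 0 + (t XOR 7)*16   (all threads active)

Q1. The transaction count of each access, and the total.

A1: 1 transaction
A2: 2 transactions
A3: 4 transactions

Answer: 1,2,4; total 7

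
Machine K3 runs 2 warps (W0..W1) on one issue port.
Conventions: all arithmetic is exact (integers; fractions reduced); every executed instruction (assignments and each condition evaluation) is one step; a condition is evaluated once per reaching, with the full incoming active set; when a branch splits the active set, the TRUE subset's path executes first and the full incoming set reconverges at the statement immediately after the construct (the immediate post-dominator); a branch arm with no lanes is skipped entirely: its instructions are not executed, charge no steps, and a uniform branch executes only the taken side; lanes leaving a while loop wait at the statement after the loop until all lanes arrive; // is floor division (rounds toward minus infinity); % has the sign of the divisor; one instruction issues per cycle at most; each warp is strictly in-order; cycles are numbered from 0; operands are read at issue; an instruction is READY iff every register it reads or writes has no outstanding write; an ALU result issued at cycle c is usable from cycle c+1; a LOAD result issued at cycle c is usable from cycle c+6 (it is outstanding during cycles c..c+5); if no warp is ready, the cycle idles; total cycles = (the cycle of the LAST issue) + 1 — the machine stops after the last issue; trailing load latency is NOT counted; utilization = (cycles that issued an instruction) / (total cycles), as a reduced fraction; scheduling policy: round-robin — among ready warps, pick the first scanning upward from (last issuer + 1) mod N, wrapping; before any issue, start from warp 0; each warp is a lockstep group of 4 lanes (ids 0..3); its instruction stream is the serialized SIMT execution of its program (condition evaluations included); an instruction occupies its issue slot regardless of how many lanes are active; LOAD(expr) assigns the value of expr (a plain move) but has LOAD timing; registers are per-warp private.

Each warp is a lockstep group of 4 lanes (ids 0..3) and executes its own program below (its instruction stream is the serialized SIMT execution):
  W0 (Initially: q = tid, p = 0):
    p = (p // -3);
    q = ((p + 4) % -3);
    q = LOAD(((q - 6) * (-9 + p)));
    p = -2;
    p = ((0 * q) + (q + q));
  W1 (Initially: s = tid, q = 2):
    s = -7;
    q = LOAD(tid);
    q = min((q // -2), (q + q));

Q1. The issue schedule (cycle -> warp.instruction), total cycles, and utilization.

cycle 0: W0.I0
cycle 1: W1.I0
cycle 2: W0.I1
cycle 3: W1.I1
cycle 4: W0.I2
cycle 5: W0.I3
cycle 6: idle
cycle 7: idle
cycle 8: idle
cycle 9: W1.I2
cycle 10: W0.I4

Answer: 11 cycles, utilization 8/11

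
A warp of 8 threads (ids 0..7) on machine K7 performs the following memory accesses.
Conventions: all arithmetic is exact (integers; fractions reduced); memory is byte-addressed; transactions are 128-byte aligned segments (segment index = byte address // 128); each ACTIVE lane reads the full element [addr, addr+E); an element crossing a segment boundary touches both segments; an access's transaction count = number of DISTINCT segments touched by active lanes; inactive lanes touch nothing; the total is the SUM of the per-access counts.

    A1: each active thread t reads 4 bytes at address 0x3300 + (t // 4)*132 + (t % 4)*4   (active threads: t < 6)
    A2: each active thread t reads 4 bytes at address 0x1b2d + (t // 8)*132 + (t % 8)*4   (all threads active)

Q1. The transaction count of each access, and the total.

A1: 2 transactions
A2: 1 transaction

Answer: 2,1; total 3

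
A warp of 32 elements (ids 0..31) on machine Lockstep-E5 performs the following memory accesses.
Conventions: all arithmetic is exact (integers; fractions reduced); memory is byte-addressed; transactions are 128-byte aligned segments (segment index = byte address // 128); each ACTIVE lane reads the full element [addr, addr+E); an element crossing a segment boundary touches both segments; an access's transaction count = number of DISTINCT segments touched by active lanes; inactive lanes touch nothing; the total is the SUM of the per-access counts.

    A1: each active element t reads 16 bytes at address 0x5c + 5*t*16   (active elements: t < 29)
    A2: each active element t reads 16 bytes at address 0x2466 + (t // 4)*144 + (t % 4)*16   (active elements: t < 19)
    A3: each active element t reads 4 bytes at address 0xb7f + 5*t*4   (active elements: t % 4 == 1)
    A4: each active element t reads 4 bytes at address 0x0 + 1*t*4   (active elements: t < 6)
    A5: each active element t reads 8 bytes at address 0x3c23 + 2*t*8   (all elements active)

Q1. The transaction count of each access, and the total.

A1: 19 transactions
A2: 6 transactions
A3: 5 transactions
A4: 1 transaction
A5: 5 transactions

Answer: 19,6,5,1,5; total 36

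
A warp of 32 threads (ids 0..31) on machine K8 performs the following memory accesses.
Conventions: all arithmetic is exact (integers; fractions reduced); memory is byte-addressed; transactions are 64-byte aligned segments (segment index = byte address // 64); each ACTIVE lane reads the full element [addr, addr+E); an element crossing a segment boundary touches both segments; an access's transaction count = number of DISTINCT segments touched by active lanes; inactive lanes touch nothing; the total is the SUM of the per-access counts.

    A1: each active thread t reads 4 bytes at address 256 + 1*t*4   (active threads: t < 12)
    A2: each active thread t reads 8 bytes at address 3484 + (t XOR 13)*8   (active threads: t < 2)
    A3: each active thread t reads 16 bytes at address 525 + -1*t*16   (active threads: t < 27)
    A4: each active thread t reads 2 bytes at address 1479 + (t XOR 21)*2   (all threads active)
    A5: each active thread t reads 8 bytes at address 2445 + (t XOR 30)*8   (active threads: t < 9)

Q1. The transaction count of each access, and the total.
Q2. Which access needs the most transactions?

A1: 1 transaction
A2: 2 transactions
A3: 8 transactions
A4: 2 transactions
A5: 3 transactions

Answer: 1,2,8,2,3; total 16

Answer: A3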